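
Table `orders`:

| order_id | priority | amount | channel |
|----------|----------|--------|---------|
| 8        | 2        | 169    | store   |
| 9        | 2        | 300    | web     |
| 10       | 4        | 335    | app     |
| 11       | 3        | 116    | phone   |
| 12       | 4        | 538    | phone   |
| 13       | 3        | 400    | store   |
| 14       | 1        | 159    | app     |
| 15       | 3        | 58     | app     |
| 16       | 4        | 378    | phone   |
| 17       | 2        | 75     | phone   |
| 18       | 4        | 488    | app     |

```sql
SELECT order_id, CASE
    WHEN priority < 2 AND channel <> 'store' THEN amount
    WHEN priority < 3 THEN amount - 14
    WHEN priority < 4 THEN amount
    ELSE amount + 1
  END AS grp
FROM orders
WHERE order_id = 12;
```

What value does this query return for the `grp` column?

order_id = 12: priority=4, amount=538, channel=phone.
priority < 2 AND channel <> 'store' → false
priority < 3 → false
priority < 4 → false
No prior WHEN matched → ELSE → 539

539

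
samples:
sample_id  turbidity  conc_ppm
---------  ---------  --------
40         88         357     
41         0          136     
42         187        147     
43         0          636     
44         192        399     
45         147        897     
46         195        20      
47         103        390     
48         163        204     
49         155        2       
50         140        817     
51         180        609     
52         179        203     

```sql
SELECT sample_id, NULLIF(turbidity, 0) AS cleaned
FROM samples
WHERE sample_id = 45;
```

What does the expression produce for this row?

147

sample_id = 45: turbidity=147, conc_ppm=897.
turbidity=147 vs 0: differ → 147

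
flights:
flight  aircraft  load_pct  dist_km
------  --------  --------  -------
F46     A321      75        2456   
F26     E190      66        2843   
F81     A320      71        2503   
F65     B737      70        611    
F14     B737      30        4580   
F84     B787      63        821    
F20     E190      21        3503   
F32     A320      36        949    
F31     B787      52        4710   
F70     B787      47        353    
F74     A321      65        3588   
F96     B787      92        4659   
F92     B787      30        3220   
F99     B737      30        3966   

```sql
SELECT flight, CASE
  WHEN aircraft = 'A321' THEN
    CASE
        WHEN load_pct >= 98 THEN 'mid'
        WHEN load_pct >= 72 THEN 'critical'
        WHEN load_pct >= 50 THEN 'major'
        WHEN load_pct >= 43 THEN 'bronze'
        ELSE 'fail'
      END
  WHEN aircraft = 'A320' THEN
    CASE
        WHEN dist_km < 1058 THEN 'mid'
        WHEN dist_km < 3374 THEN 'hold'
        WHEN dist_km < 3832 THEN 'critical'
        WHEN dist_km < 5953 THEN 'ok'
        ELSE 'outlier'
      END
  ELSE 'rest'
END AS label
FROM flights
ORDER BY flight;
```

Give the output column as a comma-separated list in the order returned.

rest, rest, rest, rest, mid, critical, rest, rest, major, hold, rest, rest, rest, rest

flight=F14: aircraft='B737' → outer ELSE → rest
flight=F20: aircraft='E190' → outer ELSE → rest
flight=F26: aircraft='E190' → outer ELSE → rest
flight=F31: aircraft='B787' → outer ELSE → rest
flight=F32: aircraft='A320' → inner[dist_km < 1058] → mid
flight=F46: aircraft='A321' → inner[load_pct >= 72] → critical
flight=F65: aircraft='B737' → outer ELSE → rest
flight=F70: aircraft='B787' → outer ELSE → rest
flight=F74: aircraft='A321' → inner[load_pct >= 50] → major
flight=F81: aircraft='A320' → inner[dist_km < 3374] → hold
flight=F84: aircraft='B787' → outer ELSE → rest
flight=F92: aircraft='B787' → outer ELSE → rest
flight=F96: aircraft='B787' → outer ELSE → rest
flight=F99: aircraft='B737' → outer ELSE → rest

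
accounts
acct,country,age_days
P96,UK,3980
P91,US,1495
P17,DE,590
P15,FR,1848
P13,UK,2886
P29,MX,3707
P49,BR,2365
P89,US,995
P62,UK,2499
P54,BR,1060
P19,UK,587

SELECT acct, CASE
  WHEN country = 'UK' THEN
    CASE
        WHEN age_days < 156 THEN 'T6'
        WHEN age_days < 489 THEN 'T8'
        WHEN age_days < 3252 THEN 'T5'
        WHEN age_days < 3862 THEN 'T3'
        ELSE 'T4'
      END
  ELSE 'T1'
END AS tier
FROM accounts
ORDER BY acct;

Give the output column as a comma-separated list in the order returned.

T5, T1, T1, T5, T1, T1, T1, T5, T1, T1, T4

acct=P13: country='UK' → inner[age_days < 3252] → T5
acct=P15: country='FR' → outer ELSE → T1
acct=P17: country='DE' → outer ELSE → T1
acct=P19: country='UK' → inner[age_days < 3252] → T5
acct=P29: country='MX' → outer ELSE → T1
acct=P49: country='BR' → outer ELSE → T1
acct=P54: country='BR' → outer ELSE → T1
acct=P62: country='UK' → inner[age_days < 3252] → T5
acct=P89: country='US' → outer ELSE → T1
acct=P91: country='US' → outer ELSE → T1
acct=P96: country='UK' → inner[ELSE] → T4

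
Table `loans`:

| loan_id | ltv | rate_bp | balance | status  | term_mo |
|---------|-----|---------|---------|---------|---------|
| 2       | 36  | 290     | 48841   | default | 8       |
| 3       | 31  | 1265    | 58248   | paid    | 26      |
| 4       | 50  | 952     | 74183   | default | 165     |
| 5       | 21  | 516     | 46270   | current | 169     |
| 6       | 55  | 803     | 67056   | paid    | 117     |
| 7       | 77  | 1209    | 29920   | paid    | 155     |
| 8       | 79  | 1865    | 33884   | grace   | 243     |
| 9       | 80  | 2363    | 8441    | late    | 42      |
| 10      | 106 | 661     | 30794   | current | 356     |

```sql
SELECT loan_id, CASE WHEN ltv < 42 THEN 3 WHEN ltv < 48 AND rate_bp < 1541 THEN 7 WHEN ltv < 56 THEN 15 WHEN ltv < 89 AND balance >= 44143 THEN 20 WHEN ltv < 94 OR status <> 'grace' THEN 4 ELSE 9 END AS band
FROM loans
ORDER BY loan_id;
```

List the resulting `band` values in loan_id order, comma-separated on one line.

loan_id=2: ltv < 42 → 3
loan_id=3: ltv < 42 → 3
loan_id=4: ltv < 56 → 15
loan_id=5: ltv < 42 → 3
loan_id=6: ltv < 56 → 15
loan_id=7: ltv < 94 OR status <> 'grace' → 4
loan_id=8: ltv < 94 OR status <> 'grace' → 4
loan_id=9: ltv < 94 OR status <> 'grace' → 4
loan_id=10: ltv < 94 OR status <> 'grace' → 4

3, 3, 15, 3, 15, 4, 4, 4, 4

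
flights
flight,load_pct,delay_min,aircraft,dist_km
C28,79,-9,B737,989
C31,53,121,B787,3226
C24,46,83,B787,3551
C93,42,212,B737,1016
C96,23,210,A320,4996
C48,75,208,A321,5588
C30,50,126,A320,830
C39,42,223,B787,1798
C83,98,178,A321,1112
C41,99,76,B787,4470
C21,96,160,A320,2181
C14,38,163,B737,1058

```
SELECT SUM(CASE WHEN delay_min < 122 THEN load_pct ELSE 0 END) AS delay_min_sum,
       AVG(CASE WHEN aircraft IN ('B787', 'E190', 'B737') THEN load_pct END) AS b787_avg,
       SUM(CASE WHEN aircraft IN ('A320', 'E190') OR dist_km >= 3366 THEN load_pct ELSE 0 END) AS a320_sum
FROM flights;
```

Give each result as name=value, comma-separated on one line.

delay_min_sum=277, b787_avg=57, a320_sum=389

[delay_min_sum: delay_min < 122]
flight=C28: ✓ → 79
flight=C31: ✓ → 53
flight=C24: ✓ → 46
flight=C93: ✗
flight=C96: ✗
flight=C48: ✗
flight=C30: ✗
flight=C39: ✗
flight=C83: ✗
flight=C41: ✓ → 99
flight=C21: ✗
flight=C14: ✗
delay_min_sum = 79 + 53 + 46 + 99 = 277
—
[b787_avg: aircraft IN ('B787', 'E190', 'B737')]
flight=C28: ✓ → 79
flight=C31: ✓ → 53
flight=C24: ✓ → 46
flight=C93: ✓ → 42
flight=C96: ✗
flight=C48: ✗
flight=C30: ✗
flight=C39: ✓ → 42
flight=C83: ✗
flight=C41: ✓ → 99
flight=C21: ✗
flight=C14: ✓ → 38
b787_avg = (79 + 53 + 46 + 42 + 42 + 99 + 38) / 7 = 57
—
[a320_sum: aircraft IN ('A320', 'E190') OR dist_km >= 3366]
flight=C28: ✗
flight=C31: ✗
flight=C24: ✓ → 46
flight=C93: ✗
flight=C96: ✓ → 23
flight=C48: ✓ → 75
flight=C30: ✓ → 50
flight=C39: ✗
flight=C83: ✗
flight=C41: ✓ → 99
flight=C21: ✓ → 96
flight=C14: ✗
a320_sum = 46 + 23 + 75 + 50 + 99 + 96 = 389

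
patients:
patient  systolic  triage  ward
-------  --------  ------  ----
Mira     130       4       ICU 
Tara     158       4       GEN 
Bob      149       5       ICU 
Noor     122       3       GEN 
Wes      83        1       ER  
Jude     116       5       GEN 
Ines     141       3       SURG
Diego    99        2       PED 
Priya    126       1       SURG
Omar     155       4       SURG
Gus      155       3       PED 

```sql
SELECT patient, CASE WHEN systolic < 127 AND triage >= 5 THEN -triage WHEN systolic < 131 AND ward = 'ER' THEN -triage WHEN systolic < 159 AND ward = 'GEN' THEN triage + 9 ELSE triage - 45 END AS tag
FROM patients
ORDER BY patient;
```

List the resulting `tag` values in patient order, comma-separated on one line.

-40, -43, -42, -42, -5, -41, 12, -41, -44, 13, -1

patient=Bob: ELSE → -40
patient=Diego: ELSE → -43
patient=Gus: ELSE → -42
patient=Ines: ELSE → -42
patient=Jude: systolic < 127 AND triage >= 5 → -5
patient=Mira: ELSE → -41
patient=Noor: systolic < 159 AND ward = 'GEN' → 12
patient=Omar: ELSE → -41
patient=Priya: ELSE → -44
patient=Tara: systolic < 159 AND ward = 'GEN' → 13
patient=Wes: systolic < 131 AND ward = 'ER' → -1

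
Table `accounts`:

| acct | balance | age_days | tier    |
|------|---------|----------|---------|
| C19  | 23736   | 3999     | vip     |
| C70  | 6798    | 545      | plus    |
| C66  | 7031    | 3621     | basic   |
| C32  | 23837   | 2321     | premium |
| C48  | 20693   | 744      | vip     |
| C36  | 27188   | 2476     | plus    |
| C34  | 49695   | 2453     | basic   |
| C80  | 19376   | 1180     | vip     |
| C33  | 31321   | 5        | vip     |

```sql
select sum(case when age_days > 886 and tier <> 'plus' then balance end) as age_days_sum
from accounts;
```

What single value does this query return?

acct=C19: ✓ → 23736
acct=C70: ✗
acct=C66: ✓ → 7031
acct=C32: ✓ → 23837
acct=C48: ✗
acct=C36: ✗
acct=C34: ✓ → 49695
acct=C80: ✓ → 19376
acct=C33: ✗
age_days_sum = 23736 + 7031 + 23837 + 49695 + 19376 = 123675

123675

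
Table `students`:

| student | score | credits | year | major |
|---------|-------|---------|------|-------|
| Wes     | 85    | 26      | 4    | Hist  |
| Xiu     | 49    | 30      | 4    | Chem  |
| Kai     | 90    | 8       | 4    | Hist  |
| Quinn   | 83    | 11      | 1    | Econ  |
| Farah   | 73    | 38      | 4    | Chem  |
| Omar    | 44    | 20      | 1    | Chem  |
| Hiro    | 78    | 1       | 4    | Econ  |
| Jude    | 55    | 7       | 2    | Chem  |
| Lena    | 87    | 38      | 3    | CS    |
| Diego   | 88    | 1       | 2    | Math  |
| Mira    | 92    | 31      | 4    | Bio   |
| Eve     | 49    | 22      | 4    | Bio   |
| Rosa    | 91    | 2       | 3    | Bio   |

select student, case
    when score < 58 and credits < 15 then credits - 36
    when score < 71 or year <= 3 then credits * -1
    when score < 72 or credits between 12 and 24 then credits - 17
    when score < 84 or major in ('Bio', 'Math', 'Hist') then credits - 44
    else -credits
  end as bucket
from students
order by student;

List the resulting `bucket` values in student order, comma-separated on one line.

student=Diego: score < 71 or year <= 3 → -1
student=Eve: score < 71 or year <= 3 → -22
student=Farah: score < 84 or major in ('Bio', 'Math', 'Hist') → -6
student=Hiro: score < 84 or major in ('Bio', 'Math', 'Hist') → -43
student=Jude: score < 58 and credits < 15 → -29
student=Kai: score < 84 or major in ('Bio', 'Math', 'Hist') → -36
student=Lena: score < 71 or year <= 3 → -38
student=Mira: score < 84 or major in ('Bio', 'Math', 'Hist') → -13
student=Omar: score < 71 or year <= 3 → -20
student=Quinn: score < 71 or year <= 3 → -11
student=Rosa: score < 71 or year <= 3 → -2
student=Wes: score < 84 or major in ('Bio', 'Math', 'Hist') → -18
student=Xiu: score < 71 or year <= 3 → -30

-1, -22, -6, -43, -29, -36, -38, -13, -20, -11, -2, -18, -30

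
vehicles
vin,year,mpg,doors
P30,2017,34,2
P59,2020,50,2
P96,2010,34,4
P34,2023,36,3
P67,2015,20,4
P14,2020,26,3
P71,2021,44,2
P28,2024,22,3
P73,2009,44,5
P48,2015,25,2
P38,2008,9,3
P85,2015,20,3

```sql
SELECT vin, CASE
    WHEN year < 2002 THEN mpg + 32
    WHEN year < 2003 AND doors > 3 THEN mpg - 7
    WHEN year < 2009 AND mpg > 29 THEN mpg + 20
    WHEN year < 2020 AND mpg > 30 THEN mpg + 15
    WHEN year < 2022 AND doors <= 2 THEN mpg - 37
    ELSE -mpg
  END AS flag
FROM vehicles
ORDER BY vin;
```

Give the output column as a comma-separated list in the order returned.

vin=P14: ELSE → -26
vin=P28: ELSE → -22
vin=P30: year < 2020 AND mpg > 30 → 49
vin=P34: ELSE → -36
vin=P38: ELSE → -9
vin=P48: year < 2022 AND doors <= 2 → -12
vin=P59: year < 2022 AND doors <= 2 → 13
vin=P67: ELSE → -20
vin=P71: year < 2022 AND doors <= 2 → 7
vin=P73: year < 2020 AND mpg > 30 → 59
vin=P85: ELSE → -20
vin=P96: year < 2020 AND mpg > 30 → 49

-26, -22, 49, -36, -9, -12, 13, -20, 7, 59, -20, 49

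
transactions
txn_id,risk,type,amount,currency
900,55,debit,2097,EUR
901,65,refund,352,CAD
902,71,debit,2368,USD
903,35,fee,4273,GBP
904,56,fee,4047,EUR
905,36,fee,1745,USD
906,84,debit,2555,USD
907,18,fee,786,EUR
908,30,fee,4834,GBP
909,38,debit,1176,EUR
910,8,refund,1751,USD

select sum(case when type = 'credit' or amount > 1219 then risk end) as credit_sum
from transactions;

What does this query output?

txn_id=900: ✓ → 55
txn_id=901: ✗
txn_id=902: ✓ → 71
txn_id=903: ✓ → 35
txn_id=904: ✓ → 56
txn_id=905: ✓ → 36
txn_id=906: ✓ → 84
txn_id=907: ✗
txn_id=908: ✓ → 30
txn_id=909: ✗
txn_id=910: ✓ → 8
credit_sum = 55 + 71 + 35 + 56 + 36 + 84 + 30 + 8 = 375

375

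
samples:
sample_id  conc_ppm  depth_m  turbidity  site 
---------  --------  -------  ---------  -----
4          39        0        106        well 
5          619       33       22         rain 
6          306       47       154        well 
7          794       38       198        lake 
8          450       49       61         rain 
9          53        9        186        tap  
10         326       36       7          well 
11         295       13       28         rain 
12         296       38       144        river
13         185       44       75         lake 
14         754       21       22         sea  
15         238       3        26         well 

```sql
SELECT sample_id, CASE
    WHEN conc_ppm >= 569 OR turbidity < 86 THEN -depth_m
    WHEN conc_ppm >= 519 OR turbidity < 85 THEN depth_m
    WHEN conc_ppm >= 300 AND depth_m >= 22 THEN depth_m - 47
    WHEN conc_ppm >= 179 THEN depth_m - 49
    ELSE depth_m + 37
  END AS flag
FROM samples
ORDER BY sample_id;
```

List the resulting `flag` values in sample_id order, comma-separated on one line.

sample_id=4: ELSE → 37
sample_id=5: conc_ppm >= 569 OR turbidity < 86 → -33
sample_id=6: conc_ppm >= 300 AND depth_m >= 22 → 0
sample_id=7: conc_ppm >= 569 OR turbidity < 86 → -38
sample_id=8: conc_ppm >= 569 OR turbidity < 86 → -49
sample_id=9: ELSE → 46
sample_id=10: conc_ppm >= 569 OR turbidity < 86 → -36
sample_id=11: conc_ppm >= 569 OR turbidity < 86 → -13
sample_id=12: conc_ppm >= 179 → -11
sample_id=13: conc_ppm >= 569 OR turbidity < 86 → -44
sample_id=14: conc_ppm >= 569 OR turbidity < 86 → -21
sample_id=15: conc_ppm >= 569 OR turbidity < 86 → -3

37, -33, 0, -38, -49, 46, -36, -13, -11, -44, -21, -3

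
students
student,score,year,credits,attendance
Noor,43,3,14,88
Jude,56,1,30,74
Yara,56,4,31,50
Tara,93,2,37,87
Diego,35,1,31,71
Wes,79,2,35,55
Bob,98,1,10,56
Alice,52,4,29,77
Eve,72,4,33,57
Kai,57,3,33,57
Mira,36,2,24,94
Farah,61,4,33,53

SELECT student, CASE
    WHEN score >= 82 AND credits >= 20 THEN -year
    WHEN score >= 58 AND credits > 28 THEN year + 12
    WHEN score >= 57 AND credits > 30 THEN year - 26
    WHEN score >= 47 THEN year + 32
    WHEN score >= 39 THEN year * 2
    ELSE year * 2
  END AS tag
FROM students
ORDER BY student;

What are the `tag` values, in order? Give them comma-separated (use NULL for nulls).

student=Alice: score >= 47 → 36
student=Bob: score >= 47 → 33
student=Diego: ELSE → 2
student=Eve: score >= 58 AND credits > 28 → 16
student=Farah: score >= 58 AND credits > 28 → 16
student=Jude: score >= 47 → 33
student=Kai: score >= 57 AND credits > 30 → -23
student=Mira: ELSE → 4
student=Noor: score >= 39 → 6
student=Tara: score >= 82 AND credits >= 20 → -2
student=Wes: score >= 58 AND credits > 28 → 14
student=Yara: score >= 47 → 36

36, 33, 2, 16, 16, 33, -23, 4, 6, -2, 14, 36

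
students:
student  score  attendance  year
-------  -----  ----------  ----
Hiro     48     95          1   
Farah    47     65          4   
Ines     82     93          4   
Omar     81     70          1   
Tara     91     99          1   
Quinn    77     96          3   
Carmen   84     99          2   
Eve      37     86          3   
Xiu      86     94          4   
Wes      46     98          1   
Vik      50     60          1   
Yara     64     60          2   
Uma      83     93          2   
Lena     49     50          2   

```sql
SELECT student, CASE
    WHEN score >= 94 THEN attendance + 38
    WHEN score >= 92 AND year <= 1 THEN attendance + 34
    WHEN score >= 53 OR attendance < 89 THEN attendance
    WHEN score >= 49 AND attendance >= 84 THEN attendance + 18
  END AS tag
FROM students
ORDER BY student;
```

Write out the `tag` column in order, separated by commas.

student=Carmen: score >= 53 OR attendance < 89 → 99
student=Eve: score >= 53 OR attendance < 89 → 86
student=Farah: score >= 53 OR attendance < 89 → 65
student=Hiro: (no match → NULL) → NULL
student=Ines: score >= 53 OR attendance < 89 → 93
student=Lena: score >= 53 OR attendance < 89 → 50
student=Omar: score >= 53 OR attendance < 89 → 70
student=Quinn: score >= 53 OR attendance < 89 → 96
student=Tara: score >= 53 OR attendance < 89 → 99
student=Uma: score >= 53 OR attendance < 89 → 93
student=Vik: score >= 53 OR attendance < 89 → 60
student=Wes: (no match → NULL) → NULL
student=Xiu: score >= 53 OR attendance < 89 → 94
student=Yara: score >= 53 OR attendance < 89 → 60

99, 86, 65, NULL, 93, 50, 70, 96, 99, 93, 60, NULL, 94, 60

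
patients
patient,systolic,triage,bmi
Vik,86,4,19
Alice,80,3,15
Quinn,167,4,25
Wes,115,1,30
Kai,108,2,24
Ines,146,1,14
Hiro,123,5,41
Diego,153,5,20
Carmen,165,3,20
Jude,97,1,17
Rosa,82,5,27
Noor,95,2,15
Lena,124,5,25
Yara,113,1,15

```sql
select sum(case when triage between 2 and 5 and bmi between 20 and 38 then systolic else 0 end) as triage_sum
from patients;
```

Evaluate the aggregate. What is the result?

799

patient=Vik: ✗
patient=Alice: ✗
patient=Quinn: ✓ → 167
patient=Wes: ✗
patient=Kai: ✓ → 108
patient=Ines: ✗
patient=Hiro: ✗
patient=Diego: ✓ → 153
patient=Carmen: ✓ → 165
patient=Jude: ✗
patient=Rosa: ✓ → 82
patient=Noor: ✗
patient=Lena: ✓ → 124
patient=Yara: ✗
triage_sum = 167 + 108 + 153 + 165 + 82 + 124 = 799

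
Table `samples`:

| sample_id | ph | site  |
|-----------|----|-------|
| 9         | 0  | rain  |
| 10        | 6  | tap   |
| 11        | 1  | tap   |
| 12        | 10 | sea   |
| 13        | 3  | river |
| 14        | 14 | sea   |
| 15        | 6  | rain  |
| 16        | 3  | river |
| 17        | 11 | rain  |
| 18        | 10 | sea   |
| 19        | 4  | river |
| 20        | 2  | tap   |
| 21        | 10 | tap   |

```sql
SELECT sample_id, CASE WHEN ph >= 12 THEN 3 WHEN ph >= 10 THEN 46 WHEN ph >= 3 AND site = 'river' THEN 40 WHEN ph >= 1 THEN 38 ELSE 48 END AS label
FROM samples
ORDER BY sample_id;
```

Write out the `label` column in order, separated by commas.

sample_id=9: ELSE → 48
sample_id=10: ph >= 1 → 38
sample_id=11: ph >= 1 → 38
sample_id=12: ph >= 10 → 46
sample_id=13: ph >= 3 AND site = 'river' → 40
sample_id=14: ph >= 12 → 3
sample_id=15: ph >= 1 → 38
sample_id=16: ph >= 3 AND site = 'river' → 40
sample_id=17: ph >= 10 → 46
sample_id=18: ph >= 10 → 46
sample_id=19: ph >= 3 AND site = 'river' → 40
sample_id=20: ph >= 1 → 38
sample_id=21: ph >= 10 → 46

48, 38, 38, 46, 40, 3, 38, 40, 46, 46, 40, 38, 46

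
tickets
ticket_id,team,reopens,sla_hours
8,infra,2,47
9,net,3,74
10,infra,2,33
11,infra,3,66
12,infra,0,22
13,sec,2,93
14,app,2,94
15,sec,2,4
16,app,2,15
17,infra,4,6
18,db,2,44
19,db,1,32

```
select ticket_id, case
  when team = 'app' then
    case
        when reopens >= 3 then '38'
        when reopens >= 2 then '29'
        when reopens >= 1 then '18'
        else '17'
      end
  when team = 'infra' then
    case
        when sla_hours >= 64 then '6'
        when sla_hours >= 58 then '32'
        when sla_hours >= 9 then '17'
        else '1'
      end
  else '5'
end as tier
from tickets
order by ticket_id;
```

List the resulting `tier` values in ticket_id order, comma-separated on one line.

ticket_id=8: team='infra' → inner[sla_hours >= 9] → 17
ticket_id=9: team='net' → outer ELSE → 5
ticket_id=10: team='infra' → inner[sla_hours >= 9] → 17
ticket_id=11: team='infra' → inner[sla_hours >= 64] → 6
ticket_id=12: team='infra' → inner[sla_hours >= 9] → 17
ticket_id=13: team='sec' → outer ELSE → 5
ticket_id=14: team='app' → inner[reopens >= 2] → 29
ticket_id=15: team='sec' → outer ELSE → 5
ticket_id=16: team='app' → inner[reopens >= 2] → 29
ticket_id=17: team='infra' → inner[ELSE] → 1
ticket_id=18: team='db' → outer ELSE → 5
ticket_id=19: team='db' → outer ELSE → 5

17, 5, 17, 6, 17, 5, 29, 5, 29, 1, 5, 5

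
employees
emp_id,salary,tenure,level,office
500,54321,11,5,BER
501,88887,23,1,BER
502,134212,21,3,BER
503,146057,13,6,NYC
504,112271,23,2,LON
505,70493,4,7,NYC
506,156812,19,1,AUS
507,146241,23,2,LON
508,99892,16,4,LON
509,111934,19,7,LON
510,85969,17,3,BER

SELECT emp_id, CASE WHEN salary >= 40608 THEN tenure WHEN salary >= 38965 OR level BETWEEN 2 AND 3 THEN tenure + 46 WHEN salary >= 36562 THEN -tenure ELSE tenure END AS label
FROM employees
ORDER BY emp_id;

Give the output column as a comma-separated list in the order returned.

11, 23, 21, 13, 23, 4, 19, 23, 16, 19, 17

emp_id=500: salary >= 40608 → 11
emp_id=501: salary >= 40608 → 23
emp_id=502: salary >= 40608 → 21
emp_id=503: salary >= 40608 → 13
emp_id=504: salary >= 40608 → 23
emp_id=505: salary >= 40608 → 4
emp_id=506: salary >= 40608 → 19
emp_id=507: salary >= 40608 → 23
emp_id=508: salary >= 40608 → 16
emp_id=509: salary >= 40608 → 19
emp_id=510: salary >= 40608 → 17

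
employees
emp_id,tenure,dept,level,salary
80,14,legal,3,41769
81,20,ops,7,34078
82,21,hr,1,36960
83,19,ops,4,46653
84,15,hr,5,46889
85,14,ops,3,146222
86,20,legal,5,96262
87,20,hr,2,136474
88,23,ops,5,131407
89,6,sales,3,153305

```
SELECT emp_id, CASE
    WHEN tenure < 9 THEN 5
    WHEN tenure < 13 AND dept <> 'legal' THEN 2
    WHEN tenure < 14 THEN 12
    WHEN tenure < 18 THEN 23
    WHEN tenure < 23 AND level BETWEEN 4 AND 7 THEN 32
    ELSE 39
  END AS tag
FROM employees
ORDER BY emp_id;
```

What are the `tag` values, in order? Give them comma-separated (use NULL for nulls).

23, 32, 39, 32, 23, 23, 32, 39, 39, 5

emp_id=80: tenure < 18 → 23
emp_id=81: tenure < 23 AND level BETWEEN 4 AND 7 → 32
emp_id=82: ELSE → 39
emp_id=83: tenure < 23 AND level BETWEEN 4 AND 7 → 32
emp_id=84: tenure < 18 → 23
emp_id=85: tenure < 18 → 23
emp_id=86: tenure < 23 AND level BETWEEN 4 AND 7 → 32
emp_id=87: ELSE → 39
emp_id=88: ELSE → 39
emp_id=89: tenure < 9 → 5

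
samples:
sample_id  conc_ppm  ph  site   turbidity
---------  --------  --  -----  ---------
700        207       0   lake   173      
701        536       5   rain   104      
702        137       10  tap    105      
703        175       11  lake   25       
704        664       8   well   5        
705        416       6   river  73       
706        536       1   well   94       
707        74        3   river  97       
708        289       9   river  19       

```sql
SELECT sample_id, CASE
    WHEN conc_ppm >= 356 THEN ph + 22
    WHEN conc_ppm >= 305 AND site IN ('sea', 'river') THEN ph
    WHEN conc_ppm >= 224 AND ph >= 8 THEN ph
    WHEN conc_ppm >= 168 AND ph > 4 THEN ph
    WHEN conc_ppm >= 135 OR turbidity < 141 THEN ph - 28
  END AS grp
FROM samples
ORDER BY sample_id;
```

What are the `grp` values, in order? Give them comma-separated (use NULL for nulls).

-28, 27, -18, 11, 30, 28, 23, -25, 9

sample_id=700: conc_ppm >= 135 OR turbidity < 141 → -28
sample_id=701: conc_ppm >= 356 → 27
sample_id=702: conc_ppm >= 135 OR turbidity < 141 → -18
sample_id=703: conc_ppm >= 168 AND ph > 4 → 11
sample_id=704: conc_ppm >= 356 → 30
sample_id=705: conc_ppm >= 356 → 28
sample_id=706: conc_ppm >= 356 → 23
sample_id=707: conc_ppm >= 135 OR turbidity < 141 → -25
sample_id=708: conc_ppm >= 224 AND ph >= 8 → 9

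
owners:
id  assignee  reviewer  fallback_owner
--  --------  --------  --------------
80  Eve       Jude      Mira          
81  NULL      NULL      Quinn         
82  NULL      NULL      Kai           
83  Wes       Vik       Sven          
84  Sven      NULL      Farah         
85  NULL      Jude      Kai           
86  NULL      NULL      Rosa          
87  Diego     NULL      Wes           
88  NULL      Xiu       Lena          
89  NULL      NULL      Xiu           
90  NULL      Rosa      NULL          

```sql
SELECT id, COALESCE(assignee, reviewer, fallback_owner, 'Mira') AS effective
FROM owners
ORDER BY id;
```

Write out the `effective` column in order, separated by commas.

Eve, Quinn, Kai, Wes, Sven, Jude, Rosa, Diego, Xiu, Xiu, Rosa

id=80: assignee=Eve → Eve
id=81: assignee=NULL, reviewer=NULL, fallback_owner=Quinn → Quinn
id=82: assignee=NULL, reviewer=NULL, fallback_owner=Kai → Kai
id=83: assignee=Wes → Wes
id=84: assignee=Sven → Sven
id=85: assignee=NULL, reviewer=Jude → Jude
id=86: assignee=NULL, reviewer=NULL, fallback_owner=Rosa → Rosa
id=87: assignee=Diego → Diego
id=88: assignee=NULL, reviewer=Xiu → Xiu
id=89: assignee=NULL, reviewer=NULL, fallback_owner=Xiu → Xiu
id=90: assignee=NULL, reviewer=Rosa → Rosa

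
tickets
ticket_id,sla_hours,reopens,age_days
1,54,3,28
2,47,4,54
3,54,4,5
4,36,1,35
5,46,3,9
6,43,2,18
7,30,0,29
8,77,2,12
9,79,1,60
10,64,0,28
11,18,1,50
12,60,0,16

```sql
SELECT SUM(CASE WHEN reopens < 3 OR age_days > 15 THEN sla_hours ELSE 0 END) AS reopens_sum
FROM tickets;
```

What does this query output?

508

ticket_id=1: ✓ → 54
ticket_id=2: ✓ → 47
ticket_id=3: ✗
ticket_id=4: ✓ → 36
ticket_id=5: ✗
ticket_id=6: ✓ → 43
ticket_id=7: ✓ → 30
ticket_id=8: ✓ → 77
ticket_id=9: ✓ → 79
ticket_id=10: ✓ → 64
ticket_id=11: ✓ → 18
ticket_id=12: ✓ → 60
reopens_sum = 54 + 47 + 36 + 43 + 30 + 77 + 79 + 64 + 18 + 60 = 508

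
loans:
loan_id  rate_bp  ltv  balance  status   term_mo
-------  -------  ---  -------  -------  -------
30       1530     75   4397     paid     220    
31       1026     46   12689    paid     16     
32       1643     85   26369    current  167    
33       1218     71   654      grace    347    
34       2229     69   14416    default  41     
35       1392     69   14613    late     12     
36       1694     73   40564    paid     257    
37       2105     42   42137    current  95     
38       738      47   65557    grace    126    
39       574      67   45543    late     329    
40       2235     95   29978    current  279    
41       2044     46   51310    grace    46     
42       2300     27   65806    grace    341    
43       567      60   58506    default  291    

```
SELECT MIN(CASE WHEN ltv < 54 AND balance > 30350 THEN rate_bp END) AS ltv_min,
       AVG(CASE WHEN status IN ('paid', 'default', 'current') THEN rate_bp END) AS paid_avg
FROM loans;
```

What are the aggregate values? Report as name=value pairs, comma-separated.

[ltv_min: ltv < 54 AND balance > 30350]
loan_id=30: ✗
loan_id=31: ✗
loan_id=32: ✗
loan_id=33: ✗
loan_id=34: ✗
loan_id=35: ✗
loan_id=36: ✗
loan_id=37: ✓ → 2105
loan_id=38: ✓ → 738
loan_id=39: ✗
loan_id=40: ✗
loan_id=41: ✓ → 2044
loan_id=42: ✓ → 2300
loan_id=43: ✗
ltv_min = MIN(2105, 738, 2044, 2300) = 738
—
[paid_avg: status IN ('paid', 'default', 'current')]
loan_id=30: ✓ → 1530
loan_id=31: ✓ → 1026
loan_id=32: ✓ → 1643
loan_id=33: ✗
loan_id=34: ✓ → 2229
loan_id=35: ✗
loan_id=36: ✓ → 1694
loan_id=37: ✓ → 2105
loan_id=38: ✗
loan_id=39: ✗
loan_id=40: ✓ → 2235
loan_id=41: ✗
loan_id=42: ✗
loan_id=43: ✓ → 567
paid_avg = (1530 + 1026 + 1643 + 2229 + 1694 + 2105 + 2235 + 567) / 8 = 1628.625

ltv_min=738, paid_avg=1628.625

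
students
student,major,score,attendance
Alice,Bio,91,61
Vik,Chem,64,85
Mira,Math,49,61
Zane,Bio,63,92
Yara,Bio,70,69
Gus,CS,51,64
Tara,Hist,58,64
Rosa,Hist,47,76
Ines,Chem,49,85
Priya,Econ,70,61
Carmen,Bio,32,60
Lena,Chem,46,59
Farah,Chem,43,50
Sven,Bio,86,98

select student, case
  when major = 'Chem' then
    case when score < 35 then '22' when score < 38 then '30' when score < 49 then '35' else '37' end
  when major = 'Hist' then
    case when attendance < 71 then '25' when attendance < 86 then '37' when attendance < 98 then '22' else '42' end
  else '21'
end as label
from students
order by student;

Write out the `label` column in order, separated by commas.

21, 21, 35, 21, 37, 35, 21, 21, 37, 21, 25, 37, 21, 21

student=Alice: major='Bio' → outer ELSE → 21
student=Carmen: major='Bio' → outer ELSE → 21
student=Farah: major='Chem' → inner[score < 49] → 35
student=Gus: major='CS' → outer ELSE → 21
student=Ines: major='Chem' → inner[ELSE] → 37
student=Lena: major='Chem' → inner[score < 49] → 35
student=Mira: major='Math' → outer ELSE → 21
student=Priya: major='Econ' → outer ELSE → 21
student=Rosa: major='Hist' → inner[attendance < 86] → 37
student=Sven: major='Bio' → outer ELSE → 21
student=Tara: major='Hist' → inner[attendance < 71] → 25
student=Vik: major='Chem' → inner[ELSE] → 37
student=Yara: major='Bio' → outer ELSE → 21
student=Zane: major='Bio' → outer ELSE → 21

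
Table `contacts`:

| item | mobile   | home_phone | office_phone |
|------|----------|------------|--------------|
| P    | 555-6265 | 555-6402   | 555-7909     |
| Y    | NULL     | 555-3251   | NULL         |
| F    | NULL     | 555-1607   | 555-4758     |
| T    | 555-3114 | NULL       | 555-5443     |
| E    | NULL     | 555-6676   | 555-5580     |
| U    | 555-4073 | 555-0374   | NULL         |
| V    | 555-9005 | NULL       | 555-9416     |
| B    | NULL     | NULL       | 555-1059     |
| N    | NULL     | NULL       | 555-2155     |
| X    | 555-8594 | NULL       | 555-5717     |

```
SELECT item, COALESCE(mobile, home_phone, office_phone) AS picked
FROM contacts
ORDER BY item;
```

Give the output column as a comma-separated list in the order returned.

item=B: mobile=NULL, home_phone=NULL, office_phone=555-1059 → 555-1059
item=E: mobile=NULL, home_phone=555-6676 → 555-6676
item=F: mobile=NULL, home_phone=555-1607 → 555-1607
item=N: mobile=NULL, home_phone=NULL, office_phone=555-2155 → 555-2155
item=P: mobile=555-6265 → 555-6265
item=T: mobile=555-3114 → 555-3114
item=U: mobile=555-4073 → 555-4073
item=V: mobile=555-9005 → 555-9005
item=X: mobile=555-8594 → 555-8594
item=Y: mobile=NULL, home_phone=555-3251 → 555-3251

555-1059, 555-6676, 555-1607, 555-2155, 555-6265, 555-3114, 555-4073, 555-9005, 555-8594, 555-3251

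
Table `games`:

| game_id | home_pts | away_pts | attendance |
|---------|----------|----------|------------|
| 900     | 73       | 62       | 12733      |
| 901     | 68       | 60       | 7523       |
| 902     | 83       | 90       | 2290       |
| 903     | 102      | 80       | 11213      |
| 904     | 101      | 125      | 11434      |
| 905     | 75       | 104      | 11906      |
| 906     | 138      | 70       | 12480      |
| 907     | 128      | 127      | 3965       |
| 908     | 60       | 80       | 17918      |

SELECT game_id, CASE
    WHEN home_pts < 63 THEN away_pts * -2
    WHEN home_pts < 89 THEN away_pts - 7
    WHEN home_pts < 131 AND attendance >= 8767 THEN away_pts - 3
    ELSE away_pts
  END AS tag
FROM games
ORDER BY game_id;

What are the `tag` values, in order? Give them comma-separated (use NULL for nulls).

55, 53, 83, 77, 122, 97, 70, 127, -160

game_id=900: home_pts < 89 → 55
game_id=901: home_pts < 89 → 53
game_id=902: home_pts < 89 → 83
game_id=903: home_pts < 131 AND attendance >= 8767 → 77
game_id=904: home_pts < 131 AND attendance >= 8767 → 122
game_id=905: home_pts < 89 → 97
game_id=906: ELSE → 70
game_id=907: ELSE → 127
game_id=908: home_pts < 63 → -160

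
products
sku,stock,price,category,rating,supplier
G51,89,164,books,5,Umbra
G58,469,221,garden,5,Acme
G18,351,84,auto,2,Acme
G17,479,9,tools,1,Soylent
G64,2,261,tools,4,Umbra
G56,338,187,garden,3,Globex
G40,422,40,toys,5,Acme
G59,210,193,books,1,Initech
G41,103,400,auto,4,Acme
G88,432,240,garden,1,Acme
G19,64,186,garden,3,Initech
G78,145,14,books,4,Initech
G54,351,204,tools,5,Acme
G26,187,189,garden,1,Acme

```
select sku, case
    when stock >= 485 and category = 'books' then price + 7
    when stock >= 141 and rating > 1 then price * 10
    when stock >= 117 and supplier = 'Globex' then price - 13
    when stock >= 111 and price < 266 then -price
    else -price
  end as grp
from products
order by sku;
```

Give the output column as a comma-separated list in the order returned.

-9, 840, -186, -189, 400, -400, -164, 2040, 1870, 2210, -193, -261, 140, -240

sku=G17: stock >= 111 and price < 266 → -9
sku=G18: stock >= 141 and rating > 1 → 840
sku=G19: ELSE → -186
sku=G26: stock >= 111 and price < 266 → -189
sku=G40: stock >= 141 and rating > 1 → 400
sku=G41: ELSE → -400
sku=G51: ELSE → -164
sku=G54: stock >= 141 and rating > 1 → 2040
sku=G56: stock >= 141 and rating > 1 → 1870
sku=G58: stock >= 141 and rating > 1 → 2210
sku=G59: stock >= 111 and price < 266 → -193
sku=G64: ELSE → -261
sku=G78: stock >= 141 and rating > 1 → 140
sku=G88: stock >= 111 and price < 266 → -240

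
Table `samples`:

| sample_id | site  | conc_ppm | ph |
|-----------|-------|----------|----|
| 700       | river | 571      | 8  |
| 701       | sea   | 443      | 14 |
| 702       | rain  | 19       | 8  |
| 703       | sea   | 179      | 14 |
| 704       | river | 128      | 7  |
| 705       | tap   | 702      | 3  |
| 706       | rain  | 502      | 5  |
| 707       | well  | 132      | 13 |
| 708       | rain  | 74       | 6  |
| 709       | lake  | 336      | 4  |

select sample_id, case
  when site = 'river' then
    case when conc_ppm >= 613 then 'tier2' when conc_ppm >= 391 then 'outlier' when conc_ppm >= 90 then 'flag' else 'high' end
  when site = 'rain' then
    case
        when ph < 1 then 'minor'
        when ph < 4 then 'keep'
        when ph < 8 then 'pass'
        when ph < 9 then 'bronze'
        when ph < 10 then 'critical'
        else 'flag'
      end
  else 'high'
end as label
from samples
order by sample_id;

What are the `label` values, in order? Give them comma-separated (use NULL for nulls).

sample_id=700: site='river' → inner[conc_ppm >= 391] → outlier
sample_id=701: site='sea' → outer ELSE → high
sample_id=702: site='rain' → inner[ph < 9] → bronze
sample_id=703: site='sea' → outer ELSE → high
sample_id=704: site='river' → inner[conc_ppm >= 90] → flag
sample_id=705: site='tap' → outer ELSE → high
sample_id=706: site='rain' → inner[ph < 8] → pass
sample_id=707: site='well' → outer ELSE → high
sample_id=708: site='rain' → inner[ph < 8] → pass
sample_id=709: site='lake' → outer ELSE → high

outlier, high, bronze, high, flag, high, pass, high, pass, high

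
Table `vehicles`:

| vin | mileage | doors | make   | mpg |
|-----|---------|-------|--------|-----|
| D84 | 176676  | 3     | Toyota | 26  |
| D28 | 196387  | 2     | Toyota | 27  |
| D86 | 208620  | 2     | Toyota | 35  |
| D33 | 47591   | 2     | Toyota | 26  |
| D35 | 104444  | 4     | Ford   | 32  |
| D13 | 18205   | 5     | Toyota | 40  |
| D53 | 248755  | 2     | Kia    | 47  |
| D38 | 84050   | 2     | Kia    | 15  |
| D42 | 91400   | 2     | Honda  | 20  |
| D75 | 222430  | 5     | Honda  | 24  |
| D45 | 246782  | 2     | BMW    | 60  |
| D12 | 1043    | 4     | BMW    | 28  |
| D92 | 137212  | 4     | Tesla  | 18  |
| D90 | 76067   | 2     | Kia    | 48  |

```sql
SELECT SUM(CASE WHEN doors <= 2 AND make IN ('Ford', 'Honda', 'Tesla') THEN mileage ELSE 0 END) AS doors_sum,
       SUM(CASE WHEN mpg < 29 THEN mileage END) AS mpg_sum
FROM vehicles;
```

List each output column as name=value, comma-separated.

[doors_sum: doors <= 2 AND make IN ('Ford', 'Honda', 'Tesla')]
vin=D84: ✗
vin=D28: ✗
vin=D86: ✗
vin=D33: ✗
vin=D35: ✗
vin=D13: ✗
vin=D53: ✗
vin=D38: ✗
vin=D42: ✓ → 91400
vin=D75: ✗
vin=D45: ✗
vin=D12: ✗
vin=D92: ✗
vin=D90: ✗
doors_sum = 91400
—
[mpg_sum: mpg < 29]
vin=D84: ✓ → 176676
vin=D28: ✓ → 196387
vin=D86: ✗
vin=D33: ✓ → 47591
vin=D35: ✗
vin=D13: ✗
vin=D53: ✗
vin=D38: ✓ → 84050
vin=D42: ✓ → 91400
vin=D75: ✓ → 222430
vin=D45: ✗
vin=D12: ✓ → 1043
vin=D92: ✓ → 137212
vin=D90: ✗
mpg_sum = 176676 + 196387 + 47591 + 84050 + 91400 + 222430 + 1043 + 137212 = 956789

doors_sum=91400, mpg_sum=956789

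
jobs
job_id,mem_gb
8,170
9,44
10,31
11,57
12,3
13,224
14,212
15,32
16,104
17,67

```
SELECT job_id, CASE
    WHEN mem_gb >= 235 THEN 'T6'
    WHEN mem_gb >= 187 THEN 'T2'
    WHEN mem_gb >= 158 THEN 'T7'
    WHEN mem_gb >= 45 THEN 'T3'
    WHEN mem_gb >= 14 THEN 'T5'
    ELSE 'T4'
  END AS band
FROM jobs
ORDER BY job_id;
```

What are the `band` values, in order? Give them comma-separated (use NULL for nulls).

job_id=8: mem_gb >= 158 → T7
job_id=9: mem_gb >= 14 → T5
job_id=10: mem_gb >= 14 → T5
job_id=11: mem_gb >= 45 → T3
job_id=12: ELSE → T4
job_id=13: mem_gb >= 187 → T2
job_id=14: mem_gb >= 187 → T2
job_id=15: mem_gb >= 14 → T5
job_id=16: mem_gb >= 45 → T3
job_id=17: mem_gb >= 45 → T3

T7, T5, T5, T3, T4, T2, T2, T5, T3, T3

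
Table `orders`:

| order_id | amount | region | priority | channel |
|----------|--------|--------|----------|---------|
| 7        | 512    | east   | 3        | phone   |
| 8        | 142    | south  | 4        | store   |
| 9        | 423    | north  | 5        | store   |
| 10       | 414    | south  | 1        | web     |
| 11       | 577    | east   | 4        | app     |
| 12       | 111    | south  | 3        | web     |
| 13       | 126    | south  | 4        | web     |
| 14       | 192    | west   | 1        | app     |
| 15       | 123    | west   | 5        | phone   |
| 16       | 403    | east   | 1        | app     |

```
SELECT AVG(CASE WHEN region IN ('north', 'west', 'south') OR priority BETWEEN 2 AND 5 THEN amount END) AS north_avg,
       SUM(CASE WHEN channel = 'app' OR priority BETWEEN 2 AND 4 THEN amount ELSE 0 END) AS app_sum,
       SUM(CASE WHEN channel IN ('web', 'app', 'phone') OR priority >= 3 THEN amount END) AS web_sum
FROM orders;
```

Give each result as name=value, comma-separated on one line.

north_avg=291.1111111111, app_sum=2063, web_sum=3023

[north_avg: region IN ('north', 'west', 'south') OR priority BETWEEN 2 AND 5]
order_id=7: ✓ → 512
order_id=8: ✓ → 142
order_id=9: ✓ → 423
order_id=10: ✓ → 414
order_id=11: ✓ → 577
order_id=12: ✓ → 111
order_id=13: ✓ → 126
order_id=14: ✓ → 192
order_id=15: ✓ → 123
order_id=16: ✗
north_avg = (512 + 142 + 423 + 414 + 577 + 111 + 126 + 192 + 123) / 9 = 291.1111111111
—
[app_sum: channel = 'app' OR priority BETWEEN 2 AND 4]
order_id=7: ✓ → 512
order_id=8: ✓ → 142
order_id=9: ✗
order_id=10: ✗
order_id=11: ✓ → 577
order_id=12: ✓ → 111
order_id=13: ✓ → 126
order_id=14: ✓ → 192
order_id=15: ✗
order_id=16: ✓ → 403
app_sum = 512 + 142 + 577 + 111 + 126 + 192 + 403 = 2063
—
[web_sum: channel IN ('web', 'app', 'phone') OR priority >= 3]
order_id=7: ✓ → 512
order_id=8: ✓ → 142
order_id=9: ✓ → 423
order_id=10: ✓ → 414
order_id=11: ✓ → 577
order_id=12: ✓ → 111
order_id=13: ✓ → 126
order_id=14: ✓ → 192
order_id=15: ✓ → 123
order_id=16: ✓ → 403
web_sum = 512 + 142 + 423 + 414 + 577 + 111 + 126 + 192 + 123 + 403 = 3023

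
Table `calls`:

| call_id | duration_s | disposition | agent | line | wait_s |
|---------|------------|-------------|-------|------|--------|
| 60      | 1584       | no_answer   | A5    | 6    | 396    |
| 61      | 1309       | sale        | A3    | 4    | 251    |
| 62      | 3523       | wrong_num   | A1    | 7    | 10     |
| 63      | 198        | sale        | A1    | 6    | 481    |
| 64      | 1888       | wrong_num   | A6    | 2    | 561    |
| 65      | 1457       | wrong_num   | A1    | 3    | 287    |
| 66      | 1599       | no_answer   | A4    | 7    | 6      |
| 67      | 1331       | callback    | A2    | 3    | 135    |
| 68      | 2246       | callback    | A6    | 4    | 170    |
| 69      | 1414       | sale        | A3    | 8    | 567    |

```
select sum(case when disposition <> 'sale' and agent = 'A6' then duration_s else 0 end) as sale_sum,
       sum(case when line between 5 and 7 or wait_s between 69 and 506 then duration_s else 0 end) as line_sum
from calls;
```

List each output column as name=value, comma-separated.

sale_sum=4134, line_sum=13247

[sale_sum: disposition <> 'sale' and agent = 'A6']
call_id=60: ✗
call_id=61: ✗
call_id=62: ✗
call_id=63: ✗
call_id=64: ✓ → 1888
call_id=65: ✗
call_id=66: ✗
call_id=67: ✗
call_id=68: ✓ → 2246
call_id=69: ✗
sale_sum = 1888 + 2246 = 4134
—
[line_sum: line between 5 and 7 or wait_s between 69 and 506]
call_id=60: ✓ → 1584
call_id=61: ✓ → 1309
call_id=62: ✓ → 3523
call_id=63: ✓ → 198
call_id=64: ✗
call_id=65: ✓ → 1457
call_id=66: ✓ → 1599
call_id=67: ✓ → 1331
call_id=68: ✓ → 2246
call_id=69: ✗
line_sum = 1584 + 1309 + 3523 + 198 + 1457 + 1599 + 1331 + 2246 = 13247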